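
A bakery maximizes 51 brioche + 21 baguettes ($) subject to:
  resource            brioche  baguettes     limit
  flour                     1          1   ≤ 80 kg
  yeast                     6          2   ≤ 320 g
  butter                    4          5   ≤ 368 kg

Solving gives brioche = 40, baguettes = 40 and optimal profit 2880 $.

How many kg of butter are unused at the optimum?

butter used = 4·40 + 5·40 = 360; slack = 368 − 360 = 8.

8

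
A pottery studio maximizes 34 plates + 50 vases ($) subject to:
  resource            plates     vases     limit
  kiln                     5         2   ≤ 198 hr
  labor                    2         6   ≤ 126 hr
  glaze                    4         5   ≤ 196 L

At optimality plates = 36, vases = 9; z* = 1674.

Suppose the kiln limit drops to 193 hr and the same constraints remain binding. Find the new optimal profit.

1654

At the optimum: kiln uses 198 of 198 (binding); labor uses 126 of 126 (binding); glaze uses 189 of 196 (slack = 7).
Slack constraints have shadow price 0 (complementary slackness).
Dual feasibility on the basic columns requires 5·y_kiln + 2·y_labor = 34, 2·y_kiln + 6·y_labor = 50.
→ y_kiln = 4 and y_labor = 7.
Δz = y_kiln·Δb = 4 × (-5) = -20, so new z* = 1674 − 20 = 1654.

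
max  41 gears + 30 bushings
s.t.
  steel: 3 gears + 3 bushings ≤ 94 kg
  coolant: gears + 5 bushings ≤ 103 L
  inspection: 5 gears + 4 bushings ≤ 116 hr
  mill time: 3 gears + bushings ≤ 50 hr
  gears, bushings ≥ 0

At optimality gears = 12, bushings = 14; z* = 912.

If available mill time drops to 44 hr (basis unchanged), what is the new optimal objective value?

900

Binding: inspection and mill time. Non-binding: steel (16 unused), coolant (21 unused).
Slack constraints have shadow price 0 (complementary slackness).
From A_Bᵀ y = c: 5·y_inspection + 3·y_mill time = 41; 4·y_inspection + 1·y_mill time = 30.
→ y_inspection = 7 and y_mill time = 2.
Δz = y_mill time·Δb = 2 × (-6) = -12, so new z* = 912 − 12 = 900.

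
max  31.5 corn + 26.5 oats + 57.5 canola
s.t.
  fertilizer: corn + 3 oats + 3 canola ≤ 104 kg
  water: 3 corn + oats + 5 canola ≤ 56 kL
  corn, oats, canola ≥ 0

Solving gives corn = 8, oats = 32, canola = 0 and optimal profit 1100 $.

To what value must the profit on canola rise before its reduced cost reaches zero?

60.5

Both fertilizer and water are binding at x*.
Dual feasibility on the basic columns requires 1·y_fertilizer + 3·y_water = 31.5, 3·y_fertilizer + 1·y_water = 26.5.
Solving: y_fertilizer = 6, y_water = 8.5.
canola enters the basis when its profit ≥ yᵀa₃ = 6·3 + 8.5·5 = 60.5.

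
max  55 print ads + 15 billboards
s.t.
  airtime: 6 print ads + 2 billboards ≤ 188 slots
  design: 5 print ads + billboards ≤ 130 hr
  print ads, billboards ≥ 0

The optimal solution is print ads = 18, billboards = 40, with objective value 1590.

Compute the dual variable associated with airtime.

5

Check each constraint at x*: airtime 188/188 (tight); design 130/130 (tight).
From A_Bᵀ y = c: 6·y_airtime + 5·y_design = 55; 2·y_airtime + 1·y_design = 15.
This yields shadow prices y_airtime = 5, y_design = 5.
Shadow price of airtime = 5.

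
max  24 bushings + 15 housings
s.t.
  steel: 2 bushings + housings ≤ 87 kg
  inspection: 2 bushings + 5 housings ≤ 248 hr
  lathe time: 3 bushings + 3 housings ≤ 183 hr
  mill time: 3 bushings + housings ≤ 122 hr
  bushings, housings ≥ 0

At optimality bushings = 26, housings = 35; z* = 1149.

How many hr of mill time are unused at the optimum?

mill time used = 3·26 + 1·35 = 113; slack = 122 − 113 = 9.

9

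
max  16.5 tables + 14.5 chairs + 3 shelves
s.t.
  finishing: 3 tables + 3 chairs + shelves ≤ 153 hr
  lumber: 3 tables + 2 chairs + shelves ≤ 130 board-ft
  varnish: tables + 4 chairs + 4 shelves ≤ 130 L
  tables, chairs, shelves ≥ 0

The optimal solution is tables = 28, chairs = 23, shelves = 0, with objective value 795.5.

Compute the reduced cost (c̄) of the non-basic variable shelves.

Check each constraint at x*: finishing 153/153 (tight); lumber 130/130 (tight); varnish 120/130 (slack 10).
By complementary slackness, y = 0 for the non-binding constraint.
Dual feasibility on the basic columns requires 3·y_finishing + 3·y_lumber = 16.5, 3·y_finishing + 2·y_lumber = 14.5.
Solving: y_finishing = 3.5, y_lumber = 2.
Reduced cost of shelves: c₃ − yᵀa₃ = 3 − (3.5·1 + 2·1) = 3 − 5.5 = -2.5.

-2.5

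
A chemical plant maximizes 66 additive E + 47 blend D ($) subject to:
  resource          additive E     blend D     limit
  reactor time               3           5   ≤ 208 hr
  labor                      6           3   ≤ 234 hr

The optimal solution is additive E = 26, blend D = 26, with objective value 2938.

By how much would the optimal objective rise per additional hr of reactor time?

At the optimum: reactor time uses 208 of 208 (binding); labor uses 234 of 234 (binding).
The binding rows give the dual system: 3·y_reactor time + 6·y_labor = 66 and 5·y_reactor time + 3·y_labor = 47.
→ y_reactor time = 4 and y_labor = 9.
Shadow price of reactor time = 4.

4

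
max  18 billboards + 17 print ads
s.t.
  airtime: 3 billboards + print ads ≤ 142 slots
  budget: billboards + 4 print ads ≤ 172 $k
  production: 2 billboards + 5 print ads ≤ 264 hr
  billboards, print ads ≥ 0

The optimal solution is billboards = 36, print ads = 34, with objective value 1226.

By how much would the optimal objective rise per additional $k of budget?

At the optimum: airtime uses 142 of 142 (binding); budget uses 172 of 172 (binding); production uses 242 of 264 (slack = 22).
Since production is not tight, its dual is 0.
From A_Bᵀ y = c: 3·y_airtime + 1·y_budget = 18; 1·y_airtime + 4·y_budget = 17.
This yields shadow prices y_airtime = 5, y_budget = 3.
Shadow price of budget = 3.

3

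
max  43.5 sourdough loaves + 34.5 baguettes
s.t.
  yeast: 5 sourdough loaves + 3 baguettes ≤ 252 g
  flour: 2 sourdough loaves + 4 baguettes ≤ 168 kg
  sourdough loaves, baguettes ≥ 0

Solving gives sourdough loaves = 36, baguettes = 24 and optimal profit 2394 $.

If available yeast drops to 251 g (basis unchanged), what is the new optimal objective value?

2386.5

Both yeast and flour are binding at x*.
Dual feasibility on the basic columns requires 5·y_yeast + 2·y_flour = 43.5, 3·y_yeast + 4·y_flour = 34.5.
This yields shadow prices y_yeast = 7.5, y_flour = 3.
Δz = y_yeast·Δb = 7.5 × (-1) = -7.5, so new z* = 2394 − 7.5 = 2386.5.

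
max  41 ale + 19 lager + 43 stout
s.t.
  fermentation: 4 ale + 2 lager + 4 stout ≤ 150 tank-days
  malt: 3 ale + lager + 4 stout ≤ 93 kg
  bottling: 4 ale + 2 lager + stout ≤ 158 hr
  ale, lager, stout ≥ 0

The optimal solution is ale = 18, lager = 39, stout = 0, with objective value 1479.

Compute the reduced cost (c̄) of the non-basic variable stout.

Check each constraint at x*: fermentation 150/150 (tight); malt 93/93 (tight); bottling 150/158 (slack 8).
Slack constraints have shadow price 0 (complementary slackness).
From A_Bᵀ y = c: 4·y_fermentation + 3·y_malt = 41; 2·y_fermentation + 1·y_malt = 19.
This yields shadow prices y_fermentation = 8, y_malt = 3.
Reduced cost of stout: c₃ − yᵀa₃ = 43 − (8·4 + 3·4) = 43 − 44 = -1.

-1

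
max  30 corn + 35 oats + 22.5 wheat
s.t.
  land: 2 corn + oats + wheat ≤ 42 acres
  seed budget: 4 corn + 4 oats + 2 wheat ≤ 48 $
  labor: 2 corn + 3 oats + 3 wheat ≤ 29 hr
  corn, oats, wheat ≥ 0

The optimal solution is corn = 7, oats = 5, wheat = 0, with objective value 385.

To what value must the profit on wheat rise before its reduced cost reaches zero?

25

Binding: seed budget and labor. Non-binding: land (23 unused).
Since land is not tight, its dual is 0.
Dual feasibility on the basic columns requires 4·y_seed budget + 2·y_labor = 30, 4·y_seed budget + 3·y_labor = 35.
This yields shadow prices y_seed budget = 5, y_labor = 5.
wheat enters the basis when its profit ≥ yᵀa₃ = 5·2 + 5·3 = 25.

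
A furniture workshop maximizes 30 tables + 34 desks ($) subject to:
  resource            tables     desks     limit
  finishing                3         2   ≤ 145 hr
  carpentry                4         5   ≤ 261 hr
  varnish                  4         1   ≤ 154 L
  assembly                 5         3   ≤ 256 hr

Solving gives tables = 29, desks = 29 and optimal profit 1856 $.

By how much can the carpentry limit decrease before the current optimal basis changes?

Binding constraints: finishing, carpentry. The basis is B = [[3,2],[4,5]] with det 7.
Per unit decrease in carpentry, x* moves by d = (0.2857, -0.4286).
The basis stays optimal until varnish becomes binding; allowable decrease = 12.6 hr.

12.6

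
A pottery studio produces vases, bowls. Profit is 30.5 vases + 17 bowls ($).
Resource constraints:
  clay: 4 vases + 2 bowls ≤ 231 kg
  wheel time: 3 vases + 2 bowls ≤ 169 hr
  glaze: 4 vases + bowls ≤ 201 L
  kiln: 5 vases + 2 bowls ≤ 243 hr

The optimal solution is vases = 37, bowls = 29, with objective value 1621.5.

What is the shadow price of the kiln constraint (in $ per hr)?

2.5

Binding: wheel time and kiln. Non-binding: clay (25 unused), glaze (24 unused).
Since clay, glaze are not tight, their duals are 0.
From A_Bᵀ y = c: 3·y_wheel time + 5·y_kiln = 30.5; 2·y_wheel time + 2·y_kiln = 17.
Solving: y_wheel time = 6, y_kiln = 2.5.
Shadow price of kiln = 2.5.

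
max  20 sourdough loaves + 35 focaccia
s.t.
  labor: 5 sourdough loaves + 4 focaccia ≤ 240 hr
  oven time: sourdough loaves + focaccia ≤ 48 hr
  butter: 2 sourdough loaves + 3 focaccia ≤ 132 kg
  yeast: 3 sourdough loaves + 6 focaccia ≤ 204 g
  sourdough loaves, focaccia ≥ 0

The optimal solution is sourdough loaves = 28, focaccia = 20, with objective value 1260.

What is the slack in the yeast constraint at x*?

0

yeast used = 3·28 + 6·20 = 204; slack = 204 − 204 = 0.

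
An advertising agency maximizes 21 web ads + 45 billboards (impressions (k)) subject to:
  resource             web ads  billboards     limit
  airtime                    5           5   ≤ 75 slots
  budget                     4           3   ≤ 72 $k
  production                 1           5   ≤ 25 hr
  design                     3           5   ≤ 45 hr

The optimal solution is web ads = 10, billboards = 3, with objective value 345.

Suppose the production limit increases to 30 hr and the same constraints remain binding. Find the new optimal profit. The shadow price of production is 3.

360

Δb = 5, so new z* = 345 + (3)·(5) = 345 + 15 = 360.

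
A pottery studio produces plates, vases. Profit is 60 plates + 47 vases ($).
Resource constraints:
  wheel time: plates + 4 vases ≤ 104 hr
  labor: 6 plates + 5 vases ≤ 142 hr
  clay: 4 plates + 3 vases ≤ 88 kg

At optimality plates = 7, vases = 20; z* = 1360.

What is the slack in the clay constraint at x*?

clay used = 4·7 + 3·20 = 88; slack = 88 − 88 = 0.

0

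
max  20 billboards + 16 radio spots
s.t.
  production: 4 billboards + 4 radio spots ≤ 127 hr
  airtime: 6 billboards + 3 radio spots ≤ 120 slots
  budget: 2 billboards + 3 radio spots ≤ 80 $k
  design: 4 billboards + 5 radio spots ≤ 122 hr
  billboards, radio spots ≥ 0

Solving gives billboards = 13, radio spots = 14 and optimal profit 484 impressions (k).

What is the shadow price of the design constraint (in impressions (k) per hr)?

Binding: airtime and design. Non-binding: production (19 unused), budget (12 unused).
Since production, budget are not tight, their duals are 0.
Dual feasibility on the basic columns requires 6·y_airtime + 4·y_design = 20, 3·y_airtime + 5·y_design = 16.
→ y_airtime = 2 and y_design = 2.
Shadow price of design = 2.

2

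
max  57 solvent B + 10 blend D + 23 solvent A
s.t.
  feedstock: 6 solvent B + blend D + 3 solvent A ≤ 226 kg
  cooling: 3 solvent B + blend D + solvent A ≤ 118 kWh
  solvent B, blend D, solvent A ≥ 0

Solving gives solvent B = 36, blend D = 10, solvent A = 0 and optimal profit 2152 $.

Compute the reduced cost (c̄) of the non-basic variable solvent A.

-5

At the optimum: feedstock uses 226 of 226 (binding); cooling uses 118 of 118 (binding).
The binding rows give the dual system: 6·y_feedstock + 3·y_cooling = 57 and 1·y_feedstock + 1·y_cooling = 10.
→ y_feedstock = 9 and y_cooling = 1.
Reduced cost of solvent A: c₃ − yᵀa₃ = 23 − (9·3 + 1·1) = 23 − 28 = -5.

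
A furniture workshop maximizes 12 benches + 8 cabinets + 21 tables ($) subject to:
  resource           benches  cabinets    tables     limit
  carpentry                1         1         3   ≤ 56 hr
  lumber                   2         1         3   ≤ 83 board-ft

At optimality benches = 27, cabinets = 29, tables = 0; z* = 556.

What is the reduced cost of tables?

Both carpentry and lumber are binding at x*.
From A_Bᵀ y = c: 1·y_carpentry + 2·y_lumber = 12; 1·y_carpentry + 1·y_lumber = 8.
This yields shadow prices y_carpentry = 4, y_lumber = 4.
Reduced cost of tables: c₃ − yᵀa₃ = 21 − (4·3 + 4·3) = 21 − 24 = -3.

-3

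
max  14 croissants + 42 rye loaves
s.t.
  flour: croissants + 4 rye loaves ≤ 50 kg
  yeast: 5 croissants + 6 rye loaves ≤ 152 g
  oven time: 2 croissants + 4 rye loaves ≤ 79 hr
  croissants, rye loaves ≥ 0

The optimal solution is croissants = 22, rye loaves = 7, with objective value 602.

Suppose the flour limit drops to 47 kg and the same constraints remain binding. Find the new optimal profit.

Check each constraint at x*: flour 50/50 (tight); yeast 152/152 (tight); oven time 72/79 (slack 7).
Since oven time is not tight, its dual is 0.
Dual feasibility on the basic columns requires 1·y_flour + 5·y_yeast = 14, 4·y_flour + 6·y_yeast = 42.
This yields shadow prices y_flour = 9, y_yeast = 1.
Δz = y_flour·Δb = 9 × (-3) = -27, so new z* = 602 − 27 = 575.

575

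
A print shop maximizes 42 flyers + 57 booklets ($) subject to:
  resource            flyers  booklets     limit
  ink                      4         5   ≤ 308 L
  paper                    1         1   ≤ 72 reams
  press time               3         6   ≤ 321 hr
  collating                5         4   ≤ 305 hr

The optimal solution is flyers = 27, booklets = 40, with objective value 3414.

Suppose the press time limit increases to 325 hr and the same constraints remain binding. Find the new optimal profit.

3422

At the optimum: ink uses 308 of 308 (binding); paper uses 67 of 72 (slack = 5); press time uses 321 of 321 (binding); collating uses 295 of 305 (slack = 10).
Slack constraints have shadow price 0 (complementary slackness).
From A_Bᵀ y = c: 4·y_ink + 3·y_press time = 42; 5·y_ink + 6·y_press time = 57.
→ y_ink = 9 and y_press time = 2.
Δz = y_press time·Δb = 2 × (4) = 8, so new z* = 3414 + 8 = 3422.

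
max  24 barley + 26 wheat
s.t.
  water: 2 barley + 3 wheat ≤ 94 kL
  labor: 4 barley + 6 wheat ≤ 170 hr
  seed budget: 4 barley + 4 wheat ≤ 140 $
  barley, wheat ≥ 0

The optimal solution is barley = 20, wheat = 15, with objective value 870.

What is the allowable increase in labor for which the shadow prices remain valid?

18

Binding constraints: labor, seed budget. The basis is B = [[4,6],[4,4]] with det -8.
Per unit increase in labor, x* moves by d = (-0.5, 0.5).
The basis stays optimal until water becomes binding; allowable increase = 18 hr.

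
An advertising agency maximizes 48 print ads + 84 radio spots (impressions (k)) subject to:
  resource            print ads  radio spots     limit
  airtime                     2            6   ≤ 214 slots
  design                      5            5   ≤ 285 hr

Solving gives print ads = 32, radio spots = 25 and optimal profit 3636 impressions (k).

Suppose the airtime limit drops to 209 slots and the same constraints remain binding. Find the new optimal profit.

3591

At the optimum: airtime uses 214 of 214 (binding); design uses 285 of 285 (binding).
The binding rows give the dual system: 2·y_airtime + 5·y_design = 48 and 6·y_airtime + 5·y_design = 84.
This yields shadow prices y_airtime = 9, y_design = 6.
Δz = y_airtime·Δb = 9 × (-5) = -45, so new z* = 3636 − 45 = 3591.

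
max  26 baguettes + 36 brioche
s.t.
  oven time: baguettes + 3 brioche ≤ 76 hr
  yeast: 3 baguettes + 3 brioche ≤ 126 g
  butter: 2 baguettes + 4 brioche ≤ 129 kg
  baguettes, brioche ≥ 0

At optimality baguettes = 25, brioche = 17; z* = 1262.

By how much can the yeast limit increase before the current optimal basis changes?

Binding constraints: oven time, yeast. The basis is B = [[1,3],[3,3]] with det -6.
Per unit increase in yeast, x* moves by d = (0.5, -0.1667).
The basis stays optimal until butter becomes binding; allowable increase = 33 g.

33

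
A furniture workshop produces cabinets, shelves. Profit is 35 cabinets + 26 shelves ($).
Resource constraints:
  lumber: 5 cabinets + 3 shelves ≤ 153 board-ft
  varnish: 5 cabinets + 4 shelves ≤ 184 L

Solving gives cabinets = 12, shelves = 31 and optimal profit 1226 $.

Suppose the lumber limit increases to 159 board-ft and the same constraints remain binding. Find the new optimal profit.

Check each constraint at x*: lumber 153/153 (tight); varnish 184/184 (tight).
From A_Bᵀ y = c: 5·y_lumber + 5·y_varnish = 35; 3·y_lumber + 4·y_varnish = 26.
→ y_lumber = 2 and y_varnish = 5.
Δz = y_lumber·Δb = 2 × (6) = 12, so new z* = 1226 + 12 = 1238.

1238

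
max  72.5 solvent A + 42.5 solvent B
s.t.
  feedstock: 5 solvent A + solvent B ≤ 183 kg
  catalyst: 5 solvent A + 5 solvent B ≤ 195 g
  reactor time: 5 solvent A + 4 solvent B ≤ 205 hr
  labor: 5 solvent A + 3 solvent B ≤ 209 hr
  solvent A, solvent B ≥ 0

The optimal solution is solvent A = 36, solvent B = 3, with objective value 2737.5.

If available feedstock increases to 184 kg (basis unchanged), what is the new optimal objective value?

2745

Binding: feedstock and catalyst. Non-binding: reactor time (13 unused), labor (20 unused).
By complementary slackness, y = 0 for the non-binding constraints.
Dual feasibility on the basic columns requires 5·y_feedstock + 5·y_catalyst = 72.5, 1·y_feedstock + 5·y_catalyst = 42.5.
→ y_feedstock = 7.5 and y_catalyst = 7.
Δz = y_feedstock·Δb = 7.5 × (1) = 7.5, so new z* = 2737.5 + 7.5 = 2745.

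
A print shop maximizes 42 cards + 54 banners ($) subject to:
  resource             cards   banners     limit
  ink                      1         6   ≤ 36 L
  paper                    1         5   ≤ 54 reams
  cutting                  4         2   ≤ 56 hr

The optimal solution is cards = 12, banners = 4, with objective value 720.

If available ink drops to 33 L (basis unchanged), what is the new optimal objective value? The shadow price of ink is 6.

702

Δb = -3, so new z* = 720 + (6)·(-3) = 720 − 18 = 702.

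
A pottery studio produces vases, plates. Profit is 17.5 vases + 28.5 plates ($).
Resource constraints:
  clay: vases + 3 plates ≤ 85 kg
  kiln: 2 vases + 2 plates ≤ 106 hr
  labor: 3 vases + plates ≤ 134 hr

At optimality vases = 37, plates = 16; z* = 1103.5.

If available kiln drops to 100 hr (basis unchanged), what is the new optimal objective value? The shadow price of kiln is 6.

1067.5

Δb = -6, so new z* = 1103.5 + (6)·(-6) = 1103.5 − 36 = 1067.5.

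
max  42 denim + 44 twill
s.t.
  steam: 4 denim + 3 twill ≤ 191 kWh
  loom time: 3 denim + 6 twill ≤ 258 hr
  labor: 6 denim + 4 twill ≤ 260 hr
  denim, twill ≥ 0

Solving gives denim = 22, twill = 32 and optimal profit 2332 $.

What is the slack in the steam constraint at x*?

steam used = 4·22 + 3·32 = 184; slack = 191 − 184 = 7.

7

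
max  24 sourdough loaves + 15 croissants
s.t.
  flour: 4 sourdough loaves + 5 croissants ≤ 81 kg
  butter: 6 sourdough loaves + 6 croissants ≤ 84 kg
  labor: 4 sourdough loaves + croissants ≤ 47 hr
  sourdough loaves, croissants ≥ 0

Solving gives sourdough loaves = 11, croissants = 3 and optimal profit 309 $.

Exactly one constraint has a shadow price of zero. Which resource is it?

flour

flour: 59/81 (slack 22)
butter: 84/84 (binding)
labor: 47/47 (binding)
By complementary slackness, a constraint with positive slack has shadow price 0 → flour.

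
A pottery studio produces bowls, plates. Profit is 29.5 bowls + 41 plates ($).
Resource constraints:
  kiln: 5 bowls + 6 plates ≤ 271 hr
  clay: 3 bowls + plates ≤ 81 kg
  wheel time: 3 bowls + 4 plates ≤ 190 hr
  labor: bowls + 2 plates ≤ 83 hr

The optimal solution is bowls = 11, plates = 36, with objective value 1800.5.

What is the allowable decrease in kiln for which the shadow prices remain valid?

Binding constraints: kiln, labor. The basis is B = [[5,6],[1,2]] with det 4.
Per unit decrease in kiln, x* moves by d = (-0.5, 0.25).
The basis stays optimal until bowls reaches 0; allowable decrease = 22 hr.

22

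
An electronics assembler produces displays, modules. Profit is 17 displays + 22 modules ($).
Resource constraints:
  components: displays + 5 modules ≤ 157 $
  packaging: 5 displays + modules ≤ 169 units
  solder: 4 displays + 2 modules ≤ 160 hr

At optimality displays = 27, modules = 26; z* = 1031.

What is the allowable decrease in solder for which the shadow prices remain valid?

97.2

Binding constraints: components, solder. The basis is B = [[1,5],[4,2]] with det -18.
Per unit decrease in solder, x* moves by d = (-0.2778, 0.0556).
The basis stays optimal until displays reaches 0; allowable decrease = 97.2 hr.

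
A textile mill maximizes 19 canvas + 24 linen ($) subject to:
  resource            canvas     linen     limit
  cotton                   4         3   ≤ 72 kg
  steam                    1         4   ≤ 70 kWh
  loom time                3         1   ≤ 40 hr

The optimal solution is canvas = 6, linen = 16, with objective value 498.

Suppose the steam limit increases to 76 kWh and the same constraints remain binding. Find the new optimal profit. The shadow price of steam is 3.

516

Δb = 6, so new z* = 498 + (3)·(6) = 498 + 18 = 516.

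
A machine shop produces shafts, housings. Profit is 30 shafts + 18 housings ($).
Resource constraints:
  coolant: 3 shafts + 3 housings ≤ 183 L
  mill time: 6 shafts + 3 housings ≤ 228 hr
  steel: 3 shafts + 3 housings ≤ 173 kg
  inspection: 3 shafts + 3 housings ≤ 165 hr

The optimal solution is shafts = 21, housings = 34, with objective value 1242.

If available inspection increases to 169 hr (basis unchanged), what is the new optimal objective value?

1250

Binding: mill time and inspection. Non-binding: coolant (18 unused), steel (8 unused).
Since coolant, steel are not tight, their duals are 0.
The binding rows give the dual system: 6·y_mill time + 3·y_inspection = 30 and 3·y_mill time + 3·y_inspection = 18.
This yields shadow prices y_mill time = 4, y_inspection = 2.
Δz = y_inspection·Δb = 2 × (4) = 8, so new z* = 1242 + 8 = 1250.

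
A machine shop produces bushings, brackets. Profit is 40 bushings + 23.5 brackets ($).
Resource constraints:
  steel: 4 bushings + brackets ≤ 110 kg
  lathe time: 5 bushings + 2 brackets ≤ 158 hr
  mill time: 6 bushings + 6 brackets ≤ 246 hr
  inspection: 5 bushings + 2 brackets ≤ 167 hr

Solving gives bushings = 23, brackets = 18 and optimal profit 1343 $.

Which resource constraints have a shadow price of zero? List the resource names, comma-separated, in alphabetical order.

inspection, lathe time

steel: 110/110 (binding)
lathe time: 151/158 (slack 7)
mill time: 246/246 (binding)
inspection: 151/167 (slack 16)
By complementary slackness, a constraint with positive slack has shadow price 0 → inspection, lathe time.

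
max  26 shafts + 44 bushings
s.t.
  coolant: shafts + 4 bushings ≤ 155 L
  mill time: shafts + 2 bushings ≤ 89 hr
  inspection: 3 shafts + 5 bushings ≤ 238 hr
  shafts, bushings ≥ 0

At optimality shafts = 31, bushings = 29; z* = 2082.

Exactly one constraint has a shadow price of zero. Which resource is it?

coolant

coolant: 147/155 (slack 8)
mill time: 89/89 (binding)
inspection: 238/238 (binding)
By complementary slackness, a constraint with positive slack has shadow price 0 → coolant.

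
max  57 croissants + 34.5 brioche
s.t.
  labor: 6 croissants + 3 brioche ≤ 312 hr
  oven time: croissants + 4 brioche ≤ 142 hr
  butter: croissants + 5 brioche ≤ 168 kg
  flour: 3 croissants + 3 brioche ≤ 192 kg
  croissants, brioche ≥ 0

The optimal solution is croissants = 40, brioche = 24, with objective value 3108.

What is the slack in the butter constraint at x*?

8

butter used = 1·40 + 5·24 = 160; slack = 168 − 160 = 8.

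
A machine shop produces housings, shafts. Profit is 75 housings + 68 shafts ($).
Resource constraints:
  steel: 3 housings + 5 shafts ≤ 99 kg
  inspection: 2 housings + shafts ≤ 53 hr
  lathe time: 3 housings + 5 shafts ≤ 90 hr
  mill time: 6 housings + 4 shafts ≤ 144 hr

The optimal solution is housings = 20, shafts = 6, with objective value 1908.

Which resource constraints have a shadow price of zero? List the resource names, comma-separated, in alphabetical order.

inspection, steel

steel: 90/99 (slack 9)
inspection: 46/53 (slack 7)
lathe time: 90/90 (binding)
mill time: 144/144 (binding)
By complementary slackness, a constraint with positive slack has shadow price 0 → inspection, steel.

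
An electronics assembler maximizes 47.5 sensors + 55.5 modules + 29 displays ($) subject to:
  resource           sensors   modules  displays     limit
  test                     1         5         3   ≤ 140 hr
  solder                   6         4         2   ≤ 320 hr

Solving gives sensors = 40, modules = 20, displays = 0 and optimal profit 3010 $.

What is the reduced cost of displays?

-1.5

At the optimum: test uses 140 of 140 (binding); solder uses 320 of 320 (binding).
From A_Bᵀ y = c: 1·y_test + 6·y_solder = 47.5; 5·y_test + 4·y_solder = 55.5.
This yields shadow prices y_test = 5.5, y_solder = 7.
Reduced cost of displays: c₃ − yᵀa₃ = 29 − (5.5·3 + 7·2) = 29 − 30.5 = -1.5.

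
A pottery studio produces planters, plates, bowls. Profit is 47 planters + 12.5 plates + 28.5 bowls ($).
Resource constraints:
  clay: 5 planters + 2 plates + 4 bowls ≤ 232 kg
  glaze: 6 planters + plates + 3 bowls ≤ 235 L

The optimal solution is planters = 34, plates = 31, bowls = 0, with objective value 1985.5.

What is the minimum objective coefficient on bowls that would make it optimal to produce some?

29.5

Check each constraint at x*: clay 232/232 (tight); glaze 235/235 (tight).
The binding rows give the dual system: 5·y_clay + 6·y_glaze = 47 and 2·y_clay + 1·y_glaze = 12.5.
This yields shadow prices y_clay = 4, y_glaze = 4.5.
bowls enters the basis when its profit ≥ yᵀa₃ = 4·4 + 4.5·3 = 29.5.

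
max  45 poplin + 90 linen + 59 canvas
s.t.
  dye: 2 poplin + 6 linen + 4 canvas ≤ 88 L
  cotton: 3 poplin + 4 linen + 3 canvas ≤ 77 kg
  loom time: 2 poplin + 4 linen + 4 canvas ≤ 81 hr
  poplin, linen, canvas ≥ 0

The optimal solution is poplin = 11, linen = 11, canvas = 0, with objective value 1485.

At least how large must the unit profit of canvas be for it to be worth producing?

63

At the optimum: dye uses 88 of 88 (binding); cotton uses 77 of 77 (binding); loom time uses 66 of 81 (slack = 15).
By complementary slackness, y = 0 for the non-binding constraint.
Dual feasibility on the basic columns requires 2·y_dye + 3·y_cotton = 45, 6·y_dye + 4·y_cotton = 90.
This yields shadow prices y_dye = 9, y_cotton = 9.
canvas enters the basis when its profit ≥ yᵀa₃ = 9·4 + 9·3 = 63.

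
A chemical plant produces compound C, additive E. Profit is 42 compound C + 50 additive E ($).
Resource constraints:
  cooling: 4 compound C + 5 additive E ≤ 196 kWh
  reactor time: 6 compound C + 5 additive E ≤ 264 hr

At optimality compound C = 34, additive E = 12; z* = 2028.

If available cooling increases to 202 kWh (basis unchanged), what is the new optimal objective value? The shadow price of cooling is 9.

2082

Δb = 6, so new z* = 2028 + (9)·(6) = 2028 + 54 = 2082.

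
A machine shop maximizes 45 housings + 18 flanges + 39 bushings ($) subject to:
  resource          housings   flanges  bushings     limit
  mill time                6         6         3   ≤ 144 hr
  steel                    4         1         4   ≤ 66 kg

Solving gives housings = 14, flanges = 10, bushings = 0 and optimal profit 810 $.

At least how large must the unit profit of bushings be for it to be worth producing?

Check each constraint at x*: mill time 144/144 (tight); steel 66/66 (tight).
Dual feasibility on the basic columns requires 6·y_mill time + 4·y_steel = 45, 6·y_mill time + 1·y_steel = 18.
→ y_mill time = 1.5 and y_steel = 9.
bushings enters the basis when its profit ≥ yᵀa₃ = 1.5·3 + 9·4 = 40.5.

40.5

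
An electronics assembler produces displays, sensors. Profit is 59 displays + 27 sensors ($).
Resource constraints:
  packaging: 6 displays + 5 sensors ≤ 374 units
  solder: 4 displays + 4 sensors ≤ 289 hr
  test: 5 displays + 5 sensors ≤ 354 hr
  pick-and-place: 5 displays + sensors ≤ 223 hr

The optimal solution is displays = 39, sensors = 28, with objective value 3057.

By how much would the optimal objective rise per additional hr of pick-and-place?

7

Binding: packaging and pick-and-place. Non-binding: solder (21 unused), test (19 unused).
Slack constraints have shadow price 0 (complementary slackness).
The binding rows give the dual system: 6·y_packaging + 5·y_pick-and-place = 59 and 5·y_packaging + 1·y_pick-and-place = 27.
Solving: y_packaging = 4, y_pick-and-place = 7.
Shadow price of pick-and-place = 7.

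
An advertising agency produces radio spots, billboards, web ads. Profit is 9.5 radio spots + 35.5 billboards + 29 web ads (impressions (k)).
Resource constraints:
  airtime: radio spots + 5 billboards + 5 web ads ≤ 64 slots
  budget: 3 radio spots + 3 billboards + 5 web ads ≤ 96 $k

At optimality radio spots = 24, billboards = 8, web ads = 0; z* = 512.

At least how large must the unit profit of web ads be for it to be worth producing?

37.5

Check each constraint at x*: airtime 64/64 (tight); budget 96/96 (tight).
Dual feasibility on the basic columns requires 1·y_airtime + 3·y_budget = 9.5, 5·y_airtime + 3·y_budget = 35.5.
Solving: y_airtime = 6.5, y_budget = 1.
web ads enters the basis when its profit ≥ yᵀa₃ = 6.5·5 + 1·5 = 37.5.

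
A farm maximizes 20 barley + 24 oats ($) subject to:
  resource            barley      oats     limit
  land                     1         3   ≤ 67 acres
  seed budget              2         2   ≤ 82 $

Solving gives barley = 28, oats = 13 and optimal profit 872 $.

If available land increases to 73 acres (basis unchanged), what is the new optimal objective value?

884

Check each constraint at x*: land 67/67 (tight); seed budget 82/82 (tight).
Dual feasibility on the basic columns requires 1·y_land + 2·y_seed budget = 20, 3·y_land + 2·y_seed budget = 24.
Solving: y_land = 2, y_seed budget = 9.
Δz = y_land·Δb = 2 × (6) = 12, so new z* = 872 + 12 = 884.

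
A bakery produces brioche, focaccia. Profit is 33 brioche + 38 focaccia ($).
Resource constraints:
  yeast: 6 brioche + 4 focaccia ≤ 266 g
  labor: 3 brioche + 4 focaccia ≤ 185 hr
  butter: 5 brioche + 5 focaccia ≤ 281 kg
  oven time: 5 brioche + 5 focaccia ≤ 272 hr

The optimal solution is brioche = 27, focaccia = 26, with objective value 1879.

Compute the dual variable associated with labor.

Binding: yeast and labor. Non-binding: butter (16 unused), oven time (7 unused).
By complementary slackness, y = 0 for the non-binding constraints.
The binding rows give the dual system: 6·y_yeast + 3·y_labor = 33 and 4·y_yeast + 4·y_labor = 38.
→ y_yeast = 1.5 and y_labor = 8.
Shadow price of labor = 8.

8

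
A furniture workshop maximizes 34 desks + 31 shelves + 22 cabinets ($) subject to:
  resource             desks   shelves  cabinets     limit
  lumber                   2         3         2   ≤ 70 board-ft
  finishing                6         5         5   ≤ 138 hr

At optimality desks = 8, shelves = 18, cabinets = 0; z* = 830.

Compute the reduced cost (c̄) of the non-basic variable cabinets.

-7

At the optimum: lumber uses 70 of 70 (binding); finishing uses 138 of 138 (binding).
Dual feasibility on the basic columns requires 2·y_lumber + 6·y_finishing = 34, 3·y_lumber + 5·y_finishing = 31.
This yields shadow prices y_lumber = 2, y_finishing = 5.
Reduced cost of cabinets: c₃ − yᵀa₃ = 22 − (2·2 + 5·5) = 22 − 29 = -7.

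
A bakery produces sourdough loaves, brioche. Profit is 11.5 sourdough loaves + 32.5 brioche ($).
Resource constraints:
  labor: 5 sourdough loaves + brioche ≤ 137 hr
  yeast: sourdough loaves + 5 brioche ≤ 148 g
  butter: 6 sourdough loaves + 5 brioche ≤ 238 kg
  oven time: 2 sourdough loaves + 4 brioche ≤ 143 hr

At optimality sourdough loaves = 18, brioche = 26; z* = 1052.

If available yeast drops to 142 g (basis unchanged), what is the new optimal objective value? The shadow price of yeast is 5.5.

1019

Δb = -6, so new z* = 1052 + (5.5)·(-6) = 1052 − 33 = 1019.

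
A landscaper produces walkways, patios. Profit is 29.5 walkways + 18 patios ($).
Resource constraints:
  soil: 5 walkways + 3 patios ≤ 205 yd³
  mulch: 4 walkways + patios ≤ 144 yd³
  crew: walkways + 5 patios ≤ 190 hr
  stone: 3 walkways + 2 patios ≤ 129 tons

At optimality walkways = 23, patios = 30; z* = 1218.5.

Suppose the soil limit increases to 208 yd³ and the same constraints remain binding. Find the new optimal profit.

1233.5

At the optimum: soil uses 205 of 205 (binding); mulch uses 122 of 144 (slack = 22); crew uses 173 of 190 (slack = 17); stone uses 129 of 129 (binding).
By complementary slackness, y = 0 for the non-binding constraints.
From A_Bᵀ y = c: 5·y_soil + 3·y_stone = 29.5; 3·y_soil + 2·y_stone = 18.
→ y_soil = 5 and y_stone = 1.5.
Δz = y_soil·Δb = 5 × (3) = 15, so new z* = 1218.5 + 15 = 1233.5.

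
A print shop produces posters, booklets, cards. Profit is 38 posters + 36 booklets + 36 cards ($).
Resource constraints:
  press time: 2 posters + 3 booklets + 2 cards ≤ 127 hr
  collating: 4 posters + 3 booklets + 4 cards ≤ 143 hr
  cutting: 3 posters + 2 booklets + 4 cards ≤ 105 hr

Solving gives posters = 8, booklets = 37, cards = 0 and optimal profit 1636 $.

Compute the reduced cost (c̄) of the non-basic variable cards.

-2

Binding: press time and collating. Non-binding: cutting (7 unused).
Slack constraints have shadow price 0 (complementary slackness).
Dual feasibility on the basic columns requires 2·y_press time + 4·y_collating = 38, 3·y_press time + 3·y_collating = 36.
→ y_press time = 5 and y_collating = 7.
Reduced cost of cards: c₃ − yᵀa₃ = 36 − (5·2 + 7·4) = 36 − 38 = -2.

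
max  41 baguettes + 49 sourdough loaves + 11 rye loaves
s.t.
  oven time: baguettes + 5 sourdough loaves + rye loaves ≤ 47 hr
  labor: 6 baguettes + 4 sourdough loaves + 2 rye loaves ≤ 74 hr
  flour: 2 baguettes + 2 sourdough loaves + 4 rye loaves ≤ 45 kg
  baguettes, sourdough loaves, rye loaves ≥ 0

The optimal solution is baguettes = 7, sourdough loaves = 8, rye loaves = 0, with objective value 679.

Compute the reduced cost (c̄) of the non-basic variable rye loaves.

At the optimum: oven time uses 47 of 47 (binding); labor uses 74 of 74 (binding); flour uses 30 of 45 (slack = 15).
By complementary slackness, y = 0 for the non-binding constraint.
From A_Bᵀ y = c: 1·y_oven time + 6·y_labor = 41; 5·y_oven time + 4·y_labor = 49.
Solving: y_oven time = 5, y_labor = 6.
Reduced cost of rye loaves: c₃ − yᵀa₃ = 11 − (5·1 + 6·2) = 11 − 17 = -6.

-6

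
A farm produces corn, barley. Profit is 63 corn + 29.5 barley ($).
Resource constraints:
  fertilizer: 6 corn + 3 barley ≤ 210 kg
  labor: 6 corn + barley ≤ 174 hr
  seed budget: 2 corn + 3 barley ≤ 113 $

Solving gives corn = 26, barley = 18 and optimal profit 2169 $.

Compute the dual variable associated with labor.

1

At the optimum: fertilizer uses 210 of 210 (binding); labor uses 174 of 174 (binding); seed budget uses 106 of 113 (slack = 7).
Since seed budget is not tight, its dual is 0.
The binding rows give the dual system: 6·y_fertilizer + 6·y_labor = 63 and 3·y_fertilizer + 1·y_labor = 29.5.
→ y_fertilizer = 9.5 and y_labor = 1.
Shadow price of labor = 1.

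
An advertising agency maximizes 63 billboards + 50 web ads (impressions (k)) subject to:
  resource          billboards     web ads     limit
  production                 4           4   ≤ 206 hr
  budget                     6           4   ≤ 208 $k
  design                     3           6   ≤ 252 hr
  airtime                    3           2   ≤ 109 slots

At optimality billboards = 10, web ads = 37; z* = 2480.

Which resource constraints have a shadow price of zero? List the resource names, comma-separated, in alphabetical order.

production: 188/206 (slack 18)
budget: 208/208 (binding)
design: 252/252 (binding)
airtime: 104/109 (slack 5)
By complementary slackness, a constraint with positive slack has shadow price 0 → airtime, production.

airtime, production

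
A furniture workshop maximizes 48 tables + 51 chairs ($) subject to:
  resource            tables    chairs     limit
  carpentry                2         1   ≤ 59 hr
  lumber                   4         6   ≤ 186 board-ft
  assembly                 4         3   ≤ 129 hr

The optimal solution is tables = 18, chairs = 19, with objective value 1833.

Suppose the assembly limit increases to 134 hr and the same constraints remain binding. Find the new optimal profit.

1868

Check each constraint at x*: carpentry 55/59 (slack 4); lumber 186/186 (tight); assembly 129/129 (tight).
Slack constraints have shadow price 0 (complementary slackness).
Dual feasibility on the basic columns requires 4·y_lumber + 4·y_assembly = 48, 6·y_lumber + 3·y_assembly = 51.
This yields shadow prices y_lumber = 5, y_assembly = 7.
Δz = y_assembly·Δb = 7 × (5) = 35, so new z* = 1833 + 35 = 1868.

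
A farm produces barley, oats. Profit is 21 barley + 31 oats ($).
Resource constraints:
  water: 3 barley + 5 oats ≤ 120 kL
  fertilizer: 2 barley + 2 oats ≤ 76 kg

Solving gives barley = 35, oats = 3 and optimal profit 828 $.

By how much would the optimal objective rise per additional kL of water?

At the optimum: water uses 120 of 120 (binding); fertilizer uses 76 of 76 (binding).
The binding rows give the dual system: 3·y_water + 2·y_fertilizer = 21 and 5·y_water + 2·y_fertilizer = 31.
This yields shadow prices y_water = 5, y_fertilizer = 3.
Shadow price of water = 5.

5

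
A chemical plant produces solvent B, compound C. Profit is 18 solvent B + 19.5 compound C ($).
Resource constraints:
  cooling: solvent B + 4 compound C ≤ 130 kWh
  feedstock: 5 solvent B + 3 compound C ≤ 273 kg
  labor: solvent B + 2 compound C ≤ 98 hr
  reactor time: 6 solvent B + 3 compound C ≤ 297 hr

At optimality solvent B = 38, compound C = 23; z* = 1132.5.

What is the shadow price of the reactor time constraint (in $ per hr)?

At the optimum: cooling uses 130 of 130 (binding); feedstock uses 259 of 273 (slack = 14); labor uses 84 of 98 (slack = 14); reactor time uses 297 of 297 (binding).
By complementary slackness, y = 0 for the non-binding constraints.
The binding rows give the dual system: 1·y_cooling + 6·y_reactor time = 18 and 4·y_cooling + 3·y_reactor time = 19.5.
This yields shadow prices y_cooling = 3, y_reactor time = 2.5.
Shadow price of reactor time = 2.5.

2.5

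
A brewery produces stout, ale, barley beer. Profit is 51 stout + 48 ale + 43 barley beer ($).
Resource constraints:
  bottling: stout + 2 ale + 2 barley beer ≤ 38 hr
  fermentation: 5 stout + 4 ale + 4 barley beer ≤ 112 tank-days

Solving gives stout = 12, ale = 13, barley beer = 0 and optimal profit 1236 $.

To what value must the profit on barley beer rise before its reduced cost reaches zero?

48

Check each constraint at x*: bottling 38/38 (tight); fermentation 112/112 (tight).
From A_Bᵀ y = c: 1·y_bottling + 5·y_fermentation = 51; 2·y_bottling + 4·y_fermentation = 48.
This yields shadow prices y_bottling = 6, y_fermentation = 9.
barley beer enters the basis when its profit ≥ yᵀa₃ = 6·2 + 9·4 = 48.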